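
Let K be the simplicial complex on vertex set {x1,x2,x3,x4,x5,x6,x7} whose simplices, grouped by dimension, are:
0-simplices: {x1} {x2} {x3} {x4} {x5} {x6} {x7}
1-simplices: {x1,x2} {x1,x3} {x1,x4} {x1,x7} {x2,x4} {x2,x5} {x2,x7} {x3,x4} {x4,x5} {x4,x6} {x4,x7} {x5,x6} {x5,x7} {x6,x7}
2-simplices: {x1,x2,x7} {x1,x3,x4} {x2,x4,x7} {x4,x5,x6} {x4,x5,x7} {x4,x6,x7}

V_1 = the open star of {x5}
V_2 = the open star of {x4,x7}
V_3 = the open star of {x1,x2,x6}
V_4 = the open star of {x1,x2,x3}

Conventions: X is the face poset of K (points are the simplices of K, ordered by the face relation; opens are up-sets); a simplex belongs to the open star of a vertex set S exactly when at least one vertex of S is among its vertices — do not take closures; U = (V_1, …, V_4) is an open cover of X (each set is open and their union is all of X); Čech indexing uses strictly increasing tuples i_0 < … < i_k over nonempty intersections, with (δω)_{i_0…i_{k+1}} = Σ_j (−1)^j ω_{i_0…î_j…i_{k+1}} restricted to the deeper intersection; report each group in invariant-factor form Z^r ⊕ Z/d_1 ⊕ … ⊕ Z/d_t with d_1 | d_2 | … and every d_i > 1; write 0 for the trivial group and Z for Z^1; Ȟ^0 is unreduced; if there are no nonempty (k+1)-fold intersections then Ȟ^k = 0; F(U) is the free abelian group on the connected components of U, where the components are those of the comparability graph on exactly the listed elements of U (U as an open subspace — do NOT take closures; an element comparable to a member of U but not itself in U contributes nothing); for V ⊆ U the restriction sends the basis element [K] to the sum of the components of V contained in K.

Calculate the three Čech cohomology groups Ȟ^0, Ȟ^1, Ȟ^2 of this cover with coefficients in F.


nerve of the cover:
  V1={{x5},{x2,x5},{x4,x5},{x5,x6},{x5,x7},{x4,x5,x6},{x4,x5,x7}} V2={{x4},{x7},{x1,x4},{x1,x7},{x2,x4},{x2,x7},{x3,x4},{x4,x5},{x4,x6},{x4,x7},{x5,x7},{x6,x7},{x1,x2,x7},{x1,x3,x4},{x2,x4,x7},{x4,x5,x6},{x4,x5,x7},{x4,x6,x7}} V3={{x1},{x2},{x6},{x1,x2},{x1,x3},{x1,x4},{x1,x7},{x2,x4},{x2,x5},{x2,x7},{x4,x6},{x5,x6},{x6,x7},{x1,x2,x7},{x1,x3,x4},{x2,x4,x7},{x4,x5,x6},{x4,x6,x7}} V4={{x1},{x2},{x3},{x1,x2},{x1,x3},{x1,x4},{x1,x7},{x2,x4},{x2,x5},{x2,x7},{x3,x4},{x1,x2,x7},{x1,x3,x4},{x2,x4,x7}}
  V12={{x4,x5},{x5,x7},{x4,x5,x6},{x4,x5,x7}} V13={{x2,x5},{x5,x6},{x4,x5,x6}} V14={{x2,x5}} V23={{x1,x4},{x1,x7},{x2,x4},{x2,x7},{x4,x6},{x6,x7},{x1,x2,x7},{x1,x3,x4},{x2,x4,x7},{x4,x5,x6},{x4,x6,x7}} V24={{x1,x4},{x1,x7},{x2,x4},{x2,x7},{x3,x4},{x1,x2,x7},{x1,x3,x4},{x2,x4,x7}} V34={{x1},{x2},{x1,x2},{x1,x3},{x1,x4},{x1,x7},{x2,x4},{x2,x5},{x2,x7},{x1,x2,x7},{x1,x3,x4},{x2,x4,x7}}
  V123={{x4,x5,x6}} V134={{x2,x5}} V234={{x1,x4},{x1,x7},{x2,x4},{x2,x7},{x1,x2,x7},{x1,x3,x4},{x2,x4,x7}}
components per intersection:
  V1: {{x5},{x2,x5},{x4,x5},{x5,x6},{x5,x7},{x4,x5,x6},{x4,x5,x7}}
  V2: {{x4},{x7},{x1,x4},{x1,x7},{x2,x4},{x2,x7},{x3,x4},{x4,x5},{x4,x6},{x4,x7},{x5,x7},{x6,x7},{x1,x2,x7},{x1,x3,x4},{x2,x4,x7},{x4,x5,x6},{x4,x5,x7},{x4,x6,x7}}
  V3: {{x1},{x2},{x1,x2},{x1,x3},{x1,x4},{x1,x7},{x2,x4},{x2,x5},{x2,x7},{x1,x2,x7},{x1,x3,x4},{x2,x4,x7}} {{x6},{x4,x6},{x5,x6},{x6,x7},{x4,x5,x6},{x4,x6,x7}}
  V4: {{x1},{x2},{x3},{x1,x2},{x1,x3},{x1,x4},{x1,x7},{x2,x4},{x2,x5},{x2,x7},{x3,x4},{x1,x2,x7},{x1,x3,x4},{x2,x4,x7}}
  V12: {{x4,x5},{x5,x7},{x4,x5,x6},{x4,x5,x7}}
  V13: {{x2,x5}} {{x5,x6},{x4,x5,x6}}
  V14: {{x2,x5}}
  V23: {{x1,x4},{x1,x3,x4}} {{x1,x7},{x2,x4},{x2,x7},{x1,x2,x7},{x2,x4,x7}} {{x4,x6},{x6,x7},{x4,x5,x6},{x4,x6,x7}}
  V24: {{x1,x4},{x3,x4},{x1,x3,x4}} {{x1,x7},{x2,x4},{x2,x7},{x1,x2,x7},{x2,x4,x7}}
  V34: {{x1},{x2},{x1,x2},{x1,x3},{x1,x4},{x1,x7},{x2,x4},{x2,x5},{x2,x7},{x1,x2,x7},{x1,x3,x4},{x2,x4,x7}}
  V123: {{x4,x5,x6}}
  V134: {{x2,x5}}
  V234: {{x1,x4},{x1,x3,x4}} {{x1,x7},{x2,x4},{x2,x7},{x1,x2,x7},{x2,x4,x7}}
C dims 5,10,4; δ0: rk 4, SNF 1^4; δ1: rk 4, SNF 1^4
Ȟ^0 = (5 − 4) − 0 = 1, so Ȟ^0 ≅ Z
Ȟ^1 = (10 − 4) − 4 = 2, so Ȟ^1 ≅ Z^2
Ȟ^2 = (4 − 0) − 4 = 0, so Ȟ^2 ≅ 0

Ȟ^0 ≅ Z, Ȟ^1 ≅ Z^2, Ȟ^2 ≅ 0


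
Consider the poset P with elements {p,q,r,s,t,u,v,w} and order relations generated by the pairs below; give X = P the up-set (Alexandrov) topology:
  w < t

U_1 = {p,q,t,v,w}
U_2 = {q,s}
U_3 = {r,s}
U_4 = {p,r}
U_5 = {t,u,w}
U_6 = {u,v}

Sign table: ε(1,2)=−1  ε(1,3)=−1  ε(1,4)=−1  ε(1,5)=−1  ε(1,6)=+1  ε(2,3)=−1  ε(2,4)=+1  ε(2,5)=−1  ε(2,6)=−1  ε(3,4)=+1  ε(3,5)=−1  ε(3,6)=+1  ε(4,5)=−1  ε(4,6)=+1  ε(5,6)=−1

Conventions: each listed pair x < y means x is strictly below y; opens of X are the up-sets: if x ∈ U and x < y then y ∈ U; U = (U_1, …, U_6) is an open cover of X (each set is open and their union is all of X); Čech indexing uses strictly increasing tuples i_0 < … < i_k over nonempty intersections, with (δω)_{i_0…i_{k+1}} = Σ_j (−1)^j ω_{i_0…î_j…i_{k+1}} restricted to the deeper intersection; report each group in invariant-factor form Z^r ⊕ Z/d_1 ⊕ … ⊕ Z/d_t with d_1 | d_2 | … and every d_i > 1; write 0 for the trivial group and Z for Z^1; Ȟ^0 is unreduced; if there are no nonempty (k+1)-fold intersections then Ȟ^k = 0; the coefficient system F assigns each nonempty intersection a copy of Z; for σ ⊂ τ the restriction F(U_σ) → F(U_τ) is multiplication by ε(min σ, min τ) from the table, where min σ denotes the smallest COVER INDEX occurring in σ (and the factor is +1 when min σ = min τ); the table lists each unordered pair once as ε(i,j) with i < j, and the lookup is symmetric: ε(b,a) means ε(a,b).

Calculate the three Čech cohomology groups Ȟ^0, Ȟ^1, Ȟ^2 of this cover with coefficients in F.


cover nerve:
  U12={q} U14={p} U15={t,w} U16={v} U23={s} U34={r} U56={u}
C dims 6,7; δ0: rk 6, SNF 1^5·2
Ȟ^0: (6−6)−0=0 ⇒ 0
Ȟ^1: (7−0)−6=1 plus torsion [2] ⇒ Z ⊕ Z/2
Ȟ^2: (0−0)−0=0 ⇒ 0

Ȟ^0(U;F) ≅ 0, Ȟ^1(U;F) ≅ Z ⊕ Z/2 and Ȟ^2(U;F) ≅ 0


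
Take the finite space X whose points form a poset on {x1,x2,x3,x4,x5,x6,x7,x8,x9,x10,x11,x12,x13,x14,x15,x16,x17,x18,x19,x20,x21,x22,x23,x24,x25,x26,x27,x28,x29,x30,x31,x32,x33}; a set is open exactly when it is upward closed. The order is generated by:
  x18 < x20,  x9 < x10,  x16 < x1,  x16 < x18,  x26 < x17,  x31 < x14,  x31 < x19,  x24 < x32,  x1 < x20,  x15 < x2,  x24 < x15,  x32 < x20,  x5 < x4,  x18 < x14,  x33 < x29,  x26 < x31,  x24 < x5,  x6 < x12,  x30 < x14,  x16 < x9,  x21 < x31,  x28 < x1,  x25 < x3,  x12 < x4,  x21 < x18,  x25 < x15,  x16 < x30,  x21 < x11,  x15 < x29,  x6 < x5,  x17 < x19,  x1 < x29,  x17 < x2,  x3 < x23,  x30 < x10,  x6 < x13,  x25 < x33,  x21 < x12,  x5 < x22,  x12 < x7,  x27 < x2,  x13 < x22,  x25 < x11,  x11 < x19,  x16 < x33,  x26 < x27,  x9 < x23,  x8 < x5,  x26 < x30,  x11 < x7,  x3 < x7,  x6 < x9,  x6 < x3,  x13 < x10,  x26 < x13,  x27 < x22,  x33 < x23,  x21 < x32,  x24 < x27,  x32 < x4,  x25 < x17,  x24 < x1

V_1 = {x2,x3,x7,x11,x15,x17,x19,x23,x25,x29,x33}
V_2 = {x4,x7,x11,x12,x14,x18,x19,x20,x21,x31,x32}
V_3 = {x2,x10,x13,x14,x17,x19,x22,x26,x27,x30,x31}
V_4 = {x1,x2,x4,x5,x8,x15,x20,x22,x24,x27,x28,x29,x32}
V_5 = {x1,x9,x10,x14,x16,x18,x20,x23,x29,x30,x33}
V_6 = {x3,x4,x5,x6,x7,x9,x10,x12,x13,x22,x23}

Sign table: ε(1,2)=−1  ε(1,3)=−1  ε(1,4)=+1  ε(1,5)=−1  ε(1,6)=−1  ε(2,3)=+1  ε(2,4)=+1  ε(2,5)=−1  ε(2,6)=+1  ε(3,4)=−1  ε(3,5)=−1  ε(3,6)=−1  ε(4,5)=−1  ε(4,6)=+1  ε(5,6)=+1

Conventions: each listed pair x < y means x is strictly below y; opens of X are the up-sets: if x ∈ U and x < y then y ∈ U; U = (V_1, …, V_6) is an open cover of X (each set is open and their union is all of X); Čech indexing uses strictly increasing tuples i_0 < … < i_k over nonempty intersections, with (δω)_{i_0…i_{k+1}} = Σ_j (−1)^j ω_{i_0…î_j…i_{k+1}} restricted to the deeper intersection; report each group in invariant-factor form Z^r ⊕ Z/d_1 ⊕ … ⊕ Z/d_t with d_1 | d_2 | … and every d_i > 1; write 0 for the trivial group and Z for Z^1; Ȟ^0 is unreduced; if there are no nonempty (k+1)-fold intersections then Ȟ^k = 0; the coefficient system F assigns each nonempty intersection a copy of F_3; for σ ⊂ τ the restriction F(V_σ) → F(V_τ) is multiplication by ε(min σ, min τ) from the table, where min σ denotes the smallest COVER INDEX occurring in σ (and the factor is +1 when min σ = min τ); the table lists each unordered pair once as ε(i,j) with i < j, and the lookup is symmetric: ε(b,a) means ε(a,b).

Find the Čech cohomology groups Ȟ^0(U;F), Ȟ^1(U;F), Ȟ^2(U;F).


intersection data:
  V12={x7,x11,x19} V13={x2,x17,x19} V14={x2,x15,x29} V15={x23,x29,x33} V16={x3,x7,x23} V23={x14,x19,x31} V24={x4,x20,x32} V25={x14,x18,x20} V26={x4,x7,x12} V34={x2,x22,x27} V35={x10,x14,x30} V36={x10,x13,x22} V45={x1,x20,x29} V46={x4,x5,x22} V56={x9,x10,x23}
  V123={x19} V126={x7} V134={x2} V145={x29} V156={x23} V235={x14} V245={x20} V246={x4} V346={x22} V356={x10}
C dims 6,15,10; δ0: rk_F3 6; δ1: rk_F3 9
Ȟ^0 = (6 − 6) − 0 = 0, so Ȟ^0 ≅ 0
Ȟ^1 = (15 − 9) − 6 = 0, so Ȟ^1 ≅ 0
Ȟ^2 = (10 − 0) − 9 = 1, so Ȟ^2 ≅ Z/3

Ȟ^0 = 0, Ȟ^1 = 0 and Ȟ^2 = Z/3


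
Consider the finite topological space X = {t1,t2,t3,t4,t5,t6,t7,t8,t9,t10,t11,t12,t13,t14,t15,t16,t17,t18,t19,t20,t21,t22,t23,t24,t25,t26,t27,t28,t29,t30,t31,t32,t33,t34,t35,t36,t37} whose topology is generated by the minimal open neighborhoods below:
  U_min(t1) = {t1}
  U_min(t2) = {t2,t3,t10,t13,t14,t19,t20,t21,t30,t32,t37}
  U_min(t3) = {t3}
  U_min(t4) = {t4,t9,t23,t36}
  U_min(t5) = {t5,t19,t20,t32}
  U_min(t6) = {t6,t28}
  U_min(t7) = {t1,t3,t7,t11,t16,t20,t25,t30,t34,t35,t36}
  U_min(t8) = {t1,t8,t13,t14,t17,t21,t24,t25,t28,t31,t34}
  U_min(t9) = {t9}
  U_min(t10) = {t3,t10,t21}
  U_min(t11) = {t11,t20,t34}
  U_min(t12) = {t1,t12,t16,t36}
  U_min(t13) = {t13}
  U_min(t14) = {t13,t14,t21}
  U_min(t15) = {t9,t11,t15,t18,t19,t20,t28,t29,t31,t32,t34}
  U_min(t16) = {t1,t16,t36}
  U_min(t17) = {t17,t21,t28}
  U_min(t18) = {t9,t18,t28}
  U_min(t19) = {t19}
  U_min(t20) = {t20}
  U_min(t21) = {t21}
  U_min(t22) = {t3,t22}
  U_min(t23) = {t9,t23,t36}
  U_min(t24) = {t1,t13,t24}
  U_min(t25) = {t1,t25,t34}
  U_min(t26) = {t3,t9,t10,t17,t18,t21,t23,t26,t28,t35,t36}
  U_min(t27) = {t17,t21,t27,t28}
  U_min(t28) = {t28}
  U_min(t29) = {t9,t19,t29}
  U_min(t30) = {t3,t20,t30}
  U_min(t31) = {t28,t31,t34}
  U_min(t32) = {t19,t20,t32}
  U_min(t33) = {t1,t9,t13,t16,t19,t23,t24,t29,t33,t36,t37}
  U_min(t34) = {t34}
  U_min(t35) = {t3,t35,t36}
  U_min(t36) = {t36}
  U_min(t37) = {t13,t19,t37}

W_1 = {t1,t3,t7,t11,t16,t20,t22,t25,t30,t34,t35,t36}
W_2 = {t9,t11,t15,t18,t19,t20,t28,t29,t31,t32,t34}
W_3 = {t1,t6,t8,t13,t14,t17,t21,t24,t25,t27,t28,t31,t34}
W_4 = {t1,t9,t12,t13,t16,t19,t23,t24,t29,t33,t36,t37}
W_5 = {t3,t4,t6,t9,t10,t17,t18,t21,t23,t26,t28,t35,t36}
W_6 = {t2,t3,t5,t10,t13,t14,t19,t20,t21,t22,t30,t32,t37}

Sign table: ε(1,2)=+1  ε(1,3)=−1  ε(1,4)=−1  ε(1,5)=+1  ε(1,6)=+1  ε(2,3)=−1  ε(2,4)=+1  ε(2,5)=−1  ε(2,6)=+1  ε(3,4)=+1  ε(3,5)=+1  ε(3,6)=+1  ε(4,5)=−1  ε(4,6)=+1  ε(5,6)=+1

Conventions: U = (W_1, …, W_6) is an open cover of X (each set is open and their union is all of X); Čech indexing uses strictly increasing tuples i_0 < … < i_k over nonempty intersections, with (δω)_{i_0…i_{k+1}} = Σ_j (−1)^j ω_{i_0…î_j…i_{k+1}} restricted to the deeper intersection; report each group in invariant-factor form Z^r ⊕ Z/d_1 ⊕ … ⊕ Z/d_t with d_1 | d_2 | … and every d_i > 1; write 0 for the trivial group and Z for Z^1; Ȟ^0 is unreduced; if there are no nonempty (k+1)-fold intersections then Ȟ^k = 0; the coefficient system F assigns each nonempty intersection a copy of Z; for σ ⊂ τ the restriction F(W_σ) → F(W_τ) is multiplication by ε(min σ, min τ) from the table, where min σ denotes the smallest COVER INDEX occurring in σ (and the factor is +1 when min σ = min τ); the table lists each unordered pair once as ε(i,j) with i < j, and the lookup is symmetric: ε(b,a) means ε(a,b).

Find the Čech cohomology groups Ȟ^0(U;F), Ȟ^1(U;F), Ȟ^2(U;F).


nerve simplices:
  W12={t11,t20,t34} W13={t1,t25,t34} W14={t1,t16,t36} W15={t3,t35,t36} W16={t3,t20,t22,t30} W23={t28,t31,t34} W24={t9,t19,t29} W25={t9,t18,t28} W26={t19,t20,t32} W34={t1,t13,t24} W35={t6,t17,t21,t28} W36={t13,t14,t21} W45={t9,t23,t36} W46={t13,t19,t37} W56={t3,t10,t21}
  W123={t34} W126={t20} W134={t1} W145={t36} W156={t3} W235={t28} W245={t9} W246={t19} W346={t13} W356={t21}
C dims 6,15,10; δ0: rk 6, SNF 1^5·2; δ1: rk 9, SNF 1^9
degree 0: 6−6−0 = 0 → Ȟ^0 ≅ 0
degree 1: 15−9−6 = 0 plus torsion [2] → Ȟ^1 ≅ Z/2
degree 2: 10−0−9 = 1 → Ȟ^2 ≅ Z

Ȟ^0 = 0, Ȟ^1 = Z/2, Ȟ^2 = Z


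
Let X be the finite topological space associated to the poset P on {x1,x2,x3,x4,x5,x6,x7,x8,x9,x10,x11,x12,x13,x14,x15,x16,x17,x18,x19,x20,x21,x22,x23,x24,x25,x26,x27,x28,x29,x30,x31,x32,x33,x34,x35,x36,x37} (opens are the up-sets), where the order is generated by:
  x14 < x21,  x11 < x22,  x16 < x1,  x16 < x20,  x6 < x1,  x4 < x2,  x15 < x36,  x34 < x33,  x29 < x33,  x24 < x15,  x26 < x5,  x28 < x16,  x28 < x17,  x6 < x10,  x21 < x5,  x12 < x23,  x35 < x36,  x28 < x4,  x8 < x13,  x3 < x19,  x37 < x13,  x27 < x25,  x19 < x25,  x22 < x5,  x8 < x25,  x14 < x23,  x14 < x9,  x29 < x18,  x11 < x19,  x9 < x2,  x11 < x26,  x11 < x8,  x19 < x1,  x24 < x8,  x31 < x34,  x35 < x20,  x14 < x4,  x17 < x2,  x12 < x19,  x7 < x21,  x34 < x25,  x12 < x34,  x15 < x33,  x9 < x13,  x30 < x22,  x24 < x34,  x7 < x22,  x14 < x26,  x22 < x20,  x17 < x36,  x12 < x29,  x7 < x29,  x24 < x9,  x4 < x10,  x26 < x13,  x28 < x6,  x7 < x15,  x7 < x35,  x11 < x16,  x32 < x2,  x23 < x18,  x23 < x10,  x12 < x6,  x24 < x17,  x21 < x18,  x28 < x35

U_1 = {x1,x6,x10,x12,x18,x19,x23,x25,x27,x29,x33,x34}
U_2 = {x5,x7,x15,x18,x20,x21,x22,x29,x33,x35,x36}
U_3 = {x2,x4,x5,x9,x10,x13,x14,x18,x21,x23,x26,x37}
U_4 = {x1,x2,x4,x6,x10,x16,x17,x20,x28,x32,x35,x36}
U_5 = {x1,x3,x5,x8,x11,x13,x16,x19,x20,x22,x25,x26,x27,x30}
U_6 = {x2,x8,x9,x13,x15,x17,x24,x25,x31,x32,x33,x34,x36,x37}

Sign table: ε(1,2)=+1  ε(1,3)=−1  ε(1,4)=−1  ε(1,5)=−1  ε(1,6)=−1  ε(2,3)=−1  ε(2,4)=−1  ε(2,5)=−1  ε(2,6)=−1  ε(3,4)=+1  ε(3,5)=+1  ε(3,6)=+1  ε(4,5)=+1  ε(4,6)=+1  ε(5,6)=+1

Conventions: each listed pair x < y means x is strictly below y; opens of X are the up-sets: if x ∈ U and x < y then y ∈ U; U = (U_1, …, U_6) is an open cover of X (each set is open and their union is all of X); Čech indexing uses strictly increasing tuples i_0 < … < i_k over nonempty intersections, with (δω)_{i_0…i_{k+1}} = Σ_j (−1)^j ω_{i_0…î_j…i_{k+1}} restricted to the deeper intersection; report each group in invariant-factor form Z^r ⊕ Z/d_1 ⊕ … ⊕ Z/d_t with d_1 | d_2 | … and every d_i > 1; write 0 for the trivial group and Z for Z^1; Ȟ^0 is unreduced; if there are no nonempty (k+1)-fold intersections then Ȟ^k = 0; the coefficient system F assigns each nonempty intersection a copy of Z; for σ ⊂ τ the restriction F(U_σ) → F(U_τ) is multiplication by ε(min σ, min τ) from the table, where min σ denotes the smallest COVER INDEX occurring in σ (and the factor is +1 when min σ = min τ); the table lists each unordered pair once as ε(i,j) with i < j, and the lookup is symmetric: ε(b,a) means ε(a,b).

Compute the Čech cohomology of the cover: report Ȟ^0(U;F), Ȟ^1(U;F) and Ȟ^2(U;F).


intersection data:
  U12={x18,x29,x33} U13={x10,x18,x23} U14={x1,x6,x10} U15={x1,x19,x25,x27} U16={x25,x33,x34} U23={x5,x18,x21} U24={x20,x35,x36} U25={x5,x20,x22} U26={x15,x33,x36} U34={x2,x4,x10} U35={x5,x13,x26} U36={x2,x9,x13,x37} U45={x1,x16,x20} U46={x2,x17,x32,x36} U56={x8,x13,x25}
  U123={x18} U126={x33} U134={x10} U145={x1} U156={x25} U235={x5} U245={x20} U246={x36} U346={x2} U356={x13}
C dims 6,15,10; δ0: rk 5, SNF 1^5; δ1: rk 10, SNF 1^9·2
Ȟ^0 = (6 − 5) − 0 = 1, so Ȟ^0 ≅ Z
Ȟ^1 = (15 − 10) − 5 = 0, so Ȟ^1 ≅ 0
Ȟ^2 = (10 − 0) − 10 = 0 plus torsion [2], so Ȟ^2 ≅ Z/2

Ȟ^0(U;F) ≅ Z,  Ȟ^1(U;F) ≅ 0,  Ȟ^2(U;F) ≅ Z/2


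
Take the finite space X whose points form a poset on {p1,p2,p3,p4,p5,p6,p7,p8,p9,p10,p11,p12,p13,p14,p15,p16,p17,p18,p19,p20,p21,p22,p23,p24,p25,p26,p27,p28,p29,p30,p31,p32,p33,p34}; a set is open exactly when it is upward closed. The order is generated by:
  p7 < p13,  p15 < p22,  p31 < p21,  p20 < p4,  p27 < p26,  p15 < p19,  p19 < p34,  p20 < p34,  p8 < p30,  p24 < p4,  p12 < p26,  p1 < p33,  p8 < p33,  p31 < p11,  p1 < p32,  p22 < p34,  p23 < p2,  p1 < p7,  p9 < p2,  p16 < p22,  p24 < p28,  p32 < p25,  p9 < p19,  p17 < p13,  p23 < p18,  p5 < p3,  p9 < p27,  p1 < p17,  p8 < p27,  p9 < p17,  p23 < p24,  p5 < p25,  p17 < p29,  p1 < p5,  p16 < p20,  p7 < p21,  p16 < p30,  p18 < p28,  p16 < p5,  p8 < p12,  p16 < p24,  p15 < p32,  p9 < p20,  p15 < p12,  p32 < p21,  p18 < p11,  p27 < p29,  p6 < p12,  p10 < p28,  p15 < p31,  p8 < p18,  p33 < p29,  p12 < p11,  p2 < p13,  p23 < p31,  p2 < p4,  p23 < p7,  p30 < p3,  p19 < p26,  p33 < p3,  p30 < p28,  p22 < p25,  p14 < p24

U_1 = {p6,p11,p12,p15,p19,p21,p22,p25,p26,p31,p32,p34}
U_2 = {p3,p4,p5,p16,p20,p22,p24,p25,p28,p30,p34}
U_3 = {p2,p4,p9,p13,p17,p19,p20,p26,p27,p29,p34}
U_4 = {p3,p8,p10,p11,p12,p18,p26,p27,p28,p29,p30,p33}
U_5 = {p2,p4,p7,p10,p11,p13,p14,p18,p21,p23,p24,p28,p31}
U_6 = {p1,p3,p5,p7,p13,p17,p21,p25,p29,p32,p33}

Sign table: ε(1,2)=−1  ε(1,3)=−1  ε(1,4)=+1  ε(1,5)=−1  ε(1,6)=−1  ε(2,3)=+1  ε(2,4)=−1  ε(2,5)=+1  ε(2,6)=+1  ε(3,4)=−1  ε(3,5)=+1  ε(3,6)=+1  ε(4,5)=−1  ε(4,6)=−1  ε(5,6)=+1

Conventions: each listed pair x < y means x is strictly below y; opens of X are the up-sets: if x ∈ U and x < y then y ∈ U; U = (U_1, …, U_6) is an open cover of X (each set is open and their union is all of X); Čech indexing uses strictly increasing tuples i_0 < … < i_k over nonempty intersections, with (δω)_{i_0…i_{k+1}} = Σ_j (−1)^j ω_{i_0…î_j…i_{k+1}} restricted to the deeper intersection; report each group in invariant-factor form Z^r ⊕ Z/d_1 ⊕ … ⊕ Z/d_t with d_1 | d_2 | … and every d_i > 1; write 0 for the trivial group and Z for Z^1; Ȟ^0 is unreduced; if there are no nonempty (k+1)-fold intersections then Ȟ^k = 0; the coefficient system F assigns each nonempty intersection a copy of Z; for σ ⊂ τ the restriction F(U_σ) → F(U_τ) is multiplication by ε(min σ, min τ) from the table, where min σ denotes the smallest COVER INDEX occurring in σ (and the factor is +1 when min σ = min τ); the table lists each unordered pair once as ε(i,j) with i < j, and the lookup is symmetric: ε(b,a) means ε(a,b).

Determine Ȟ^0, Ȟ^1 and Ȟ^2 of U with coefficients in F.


nerve of the cover:
  U12={p22,p25,p34} U13={p19,p26,p34} U14={p11,p12,p26} U15={p11,p21,p31} U16={p21,p25,p32} U23={p4,p20,p34} U24={p3,p28,p30} U25={p4,p24,p28} U26={p3,p5,p25} U34={p26,p27,p29} U35={p2,p4,p13} U36={p13,p17,p29} U45={p10,p11,p18,p28} U46={p3,p29,p33} U56={p7,p13,p21}
  U123={p34} U126={p25} U134={p26} U145={p11} U156={p21} U235={p4} U245={p28} U246={p3} U346={p29} U356={p13}
C dims 6,15,10; δ0: rk 5, SNF 1^5; δ1: rk 10, SNF 1^9·2
Ȟ^0 = (6 − 5) − 0 = 1, so Ȟ^0 ≅ Z
Ȟ^1 = (15 − 10) − 5 = 0, so Ȟ^1 ≅ 0
Ȟ^2 = (10 − 0) − 10 = 0 plus torsion [2], so Ȟ^2 ≅ Z/2

Ȟ^0(U;F) ≅ Z; Ȟ^1(U;F) ≅ 0; Ȟ^2(U;F) ≅ Z/2


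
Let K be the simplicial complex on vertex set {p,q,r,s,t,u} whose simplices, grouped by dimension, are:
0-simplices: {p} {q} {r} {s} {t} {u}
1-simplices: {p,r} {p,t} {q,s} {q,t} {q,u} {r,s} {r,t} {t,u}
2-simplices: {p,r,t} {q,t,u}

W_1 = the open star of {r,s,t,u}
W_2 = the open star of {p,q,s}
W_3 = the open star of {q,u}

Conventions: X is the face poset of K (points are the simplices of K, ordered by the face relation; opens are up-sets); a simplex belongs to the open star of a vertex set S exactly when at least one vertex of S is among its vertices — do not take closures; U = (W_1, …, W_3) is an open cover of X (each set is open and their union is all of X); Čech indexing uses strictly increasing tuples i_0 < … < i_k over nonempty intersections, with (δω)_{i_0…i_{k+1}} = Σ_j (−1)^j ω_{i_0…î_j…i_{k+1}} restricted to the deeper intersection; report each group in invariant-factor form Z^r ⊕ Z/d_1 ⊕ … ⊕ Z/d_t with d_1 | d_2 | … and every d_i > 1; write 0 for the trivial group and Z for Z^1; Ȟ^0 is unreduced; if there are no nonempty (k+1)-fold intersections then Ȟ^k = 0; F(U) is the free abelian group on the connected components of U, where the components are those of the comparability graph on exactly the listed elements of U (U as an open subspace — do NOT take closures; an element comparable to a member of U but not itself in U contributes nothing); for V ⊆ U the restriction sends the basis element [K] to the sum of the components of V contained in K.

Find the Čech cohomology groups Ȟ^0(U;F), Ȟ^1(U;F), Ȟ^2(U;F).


nonempty overlaps:
  W1={{r},{s},{t},{u},{p,r},{p,t},{q,s},{q,t},{q,u},{r,s},{r,t},{t,u},{p,r,t},{q,t,u}} W2={{p},{q},{s},{p,r},{p,t},{q,s},{q,t},{q,u},{r,s},{p,r,t},{q,t,u}} W3={{q},{u},{q,s},{q,t},{q,u},{t,u},{q,t,u}}
  W12={{s},{p,r},{p,t},{q,s},{q,t},{q,u},{r,s},{p,r,t},{q,t,u}} W13={{u},{q,s},{q,t},{q,u},{t,u},{q,t,u}} W23={{q},{q,s},{q,t},{q,u},{q,t,u}}
  W123={{q,s},{q,t},{q,u},{q,t,u}}
components per intersection:
  W1: {{r},{s},{t},{u},{p,r},{p,t},{q,s},{q,t},{q,u},{r,s},{r,t},{t,u},{p,r,t},{q,t,u}}
  W2: {{p},{p,r},{p,t},{p,r,t}} {{q},{s},{q,s},{q,t},{q,u},{r,s},{q,t,u}}
  W3: {{q},{u},{q,s},{q,t},{q,u},{t,u},{q,t,u}}
  W12: {{s},{q,s},{r,s}} {{p,r},{p,t},{p,r,t}} {{q,t},{q,u},{q,t,u}}
  W13: {{u},{q,t},{q,u},{t,u},{q,t,u}} {{q,s}}
  W23: {{q},{q,s},{q,t},{q,u},{q,t,u}}
  W123: {{q,s}} {{q,t},{q,u},{q,t,u}}
C dims 4,6,2; δ0: rk 3, SNF 1^3; δ1: rk 2, SNF 1^2
degree 0: 4−3−0 = 1 → Ȟ^0 ≅ Z
degree 1: 6−2−3 = 1 → Ȟ^1 ≅ Z
degree 2: 2−0−2 = 0 → Ȟ^2 ≅ 0

Ȟ^0 ≅ Z, Ȟ^1 ≅ Z, Ȟ^2 ≅ 0


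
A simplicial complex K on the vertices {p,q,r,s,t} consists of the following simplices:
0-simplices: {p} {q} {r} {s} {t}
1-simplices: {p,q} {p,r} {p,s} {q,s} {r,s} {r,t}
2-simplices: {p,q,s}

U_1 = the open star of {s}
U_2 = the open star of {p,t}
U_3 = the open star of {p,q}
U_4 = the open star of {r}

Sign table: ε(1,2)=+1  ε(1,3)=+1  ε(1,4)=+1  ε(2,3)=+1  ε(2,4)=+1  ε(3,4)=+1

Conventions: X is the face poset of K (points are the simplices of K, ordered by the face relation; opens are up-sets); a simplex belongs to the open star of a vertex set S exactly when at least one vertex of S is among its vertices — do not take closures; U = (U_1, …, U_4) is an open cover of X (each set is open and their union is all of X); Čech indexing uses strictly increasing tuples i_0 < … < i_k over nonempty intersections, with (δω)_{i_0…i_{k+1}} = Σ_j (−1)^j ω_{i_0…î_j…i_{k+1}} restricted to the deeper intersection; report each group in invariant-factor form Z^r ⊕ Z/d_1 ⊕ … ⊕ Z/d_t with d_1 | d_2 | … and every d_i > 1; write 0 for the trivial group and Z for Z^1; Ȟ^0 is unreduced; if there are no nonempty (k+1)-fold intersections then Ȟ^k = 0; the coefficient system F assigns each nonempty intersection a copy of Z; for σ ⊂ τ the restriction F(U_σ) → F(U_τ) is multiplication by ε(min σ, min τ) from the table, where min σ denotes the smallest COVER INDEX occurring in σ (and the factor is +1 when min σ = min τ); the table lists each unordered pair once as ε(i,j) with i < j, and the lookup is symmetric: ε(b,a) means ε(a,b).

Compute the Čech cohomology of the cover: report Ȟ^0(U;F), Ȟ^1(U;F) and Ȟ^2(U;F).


Ȟ^0 ≅ Z, Ȟ^1 ≅ Z, Ȟ^2 ≅ 0

cover nerve:
  U1={{s},{p,s},{q,s},{r,s},{p,q,s}} U2={{p},{t},{p,q},{p,r},{p,s},{r,t},{p,q,s}} U3={{p},{q},{p,q},{p,r},{p,s},{q,s},{p,q,s}} U4={{r},{p,r},{r,s},{r,t}}
  U12={{p,s},{p,q,s}} U13={{p,s},{q,s},{p,q,s}} U14={{r,s}} U23={{p},{p,q},{p,r},{p,s},{p,q,s}} U24={{p,r},{r,t}} U34={{p,r}}
  U123={{p,s},{p,q,s}} U234={{p,r}}
C dims 4,6,2; δ0: rk 3, SNF 1^3; δ1: rk 2, SNF 1^2
Ȟ^0: (4−3)−0=1 ⇒ Z
Ȟ^1: (6−2)−3=1 ⇒ Z
Ȟ^2: (2−0)−2=0 ⇒ 0


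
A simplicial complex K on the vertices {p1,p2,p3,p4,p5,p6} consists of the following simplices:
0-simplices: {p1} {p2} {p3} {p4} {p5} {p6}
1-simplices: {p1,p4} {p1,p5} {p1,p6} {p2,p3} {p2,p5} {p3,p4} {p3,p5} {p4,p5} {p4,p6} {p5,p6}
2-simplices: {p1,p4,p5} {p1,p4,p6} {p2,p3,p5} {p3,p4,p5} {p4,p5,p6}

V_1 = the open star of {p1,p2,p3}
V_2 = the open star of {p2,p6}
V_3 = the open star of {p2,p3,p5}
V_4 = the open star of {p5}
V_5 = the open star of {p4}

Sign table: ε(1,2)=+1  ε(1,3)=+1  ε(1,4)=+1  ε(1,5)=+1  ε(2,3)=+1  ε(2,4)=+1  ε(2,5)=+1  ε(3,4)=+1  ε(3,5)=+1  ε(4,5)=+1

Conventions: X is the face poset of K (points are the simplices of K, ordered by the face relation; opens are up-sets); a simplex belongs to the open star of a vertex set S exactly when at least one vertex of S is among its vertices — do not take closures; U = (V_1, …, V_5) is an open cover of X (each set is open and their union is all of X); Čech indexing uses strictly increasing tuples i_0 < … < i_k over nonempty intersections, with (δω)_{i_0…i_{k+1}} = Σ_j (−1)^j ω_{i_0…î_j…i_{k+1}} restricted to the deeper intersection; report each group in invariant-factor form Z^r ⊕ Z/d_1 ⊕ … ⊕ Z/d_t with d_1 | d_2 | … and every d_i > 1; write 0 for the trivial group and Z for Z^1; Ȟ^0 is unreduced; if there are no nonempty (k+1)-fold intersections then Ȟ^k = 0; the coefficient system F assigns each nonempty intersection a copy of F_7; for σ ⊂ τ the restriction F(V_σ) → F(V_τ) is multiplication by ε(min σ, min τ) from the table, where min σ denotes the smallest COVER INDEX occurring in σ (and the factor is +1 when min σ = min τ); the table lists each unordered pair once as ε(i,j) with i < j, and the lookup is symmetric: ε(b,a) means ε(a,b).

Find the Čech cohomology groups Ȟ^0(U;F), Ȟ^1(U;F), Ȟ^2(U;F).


nerve simplices:
  V1={{p1},{p2},{p3},{p1,p4},{p1,p5},{p1,p6},{p2,p3},{p2,p5},{p3,p4},{p3,p5},{p1,p4,p5},{p1,p4,p6},{p2,p3,p5},{p3,p4,p5}} V2={{p2},{p6},{p1,p6},{p2,p3},{p2,p5},{p4,p6},{p5,p6},{p1,p4,p6},{p2,p3,p5},{p4,p5,p6}} V3={{p2},{p3},{p5},{p1,p5},{p2,p3},{p2,p5},{p3,p4},{p3,p5},{p4,p5},{p5,p6},{p1,p4,p5},{p2,p3,p5},{p3,p4,p5},{p4,p5,p6}} V4={{p5},{p1,p5},{p2,p5},{p3,p5},{p4,p5},{p5,p6},{p1,p4,p5},{p2,p3,p5},{p3,p4,p5},{p4,p5,p6}} V5={{p4},{p1,p4},{p3,p4},{p4,p5},{p4,p6},{p1,p4,p5},{p1,p4,p6},{p3,p4,p5},{p4,p5,p6}}
  V12={{p2},{p1,p6},{p2,p3},{p2,p5},{p1,p4,p6},{p2,p3,p5}} V13={{p2},{p3},{p1,p5},{p2,p3},{p2,p5},{p3,p4},{p3,p5},{p1,p4,p5},{p2,p3,p5},{p3,p4,p5}} V14={{p1,p5},{p2,p5},{p3,p5},{p1,p4,p5},{p2,p3,p5},{p3,p4,p5}} V15={{p1,p4},{p3,p4},{p1,p4,p5},{p1,p4,p6},{p3,p4,p5}} V23={{p2},{p2,p3},{p2,p5},{p5,p6},{p2,p3,p5},{p4,p5,p6}} V24={{p2,p5},{p5,p6},{p2,p3,p5},{p4,p5,p6}} V25={{p4,p6},{p1,p4,p6},{p4,p5,p6}} V34={{p5},{p1,p5},{p2,p5},{p3,p5},{p4,p5},{p5,p6},{p1,p4,p5},{p2,p3,p5},{p3,p4,p5},{p4,p5,p6}} V35={{p3,p4},{p4,p5},{p1,p4,p5},{p3,p4,p5},{p4,p5,p6}} V45={{p4,p5},{p1,p4,p5},{p3,p4,p5},{p4,p5,p6}}
  V123={{p2},{p2,p3},{p2,p5},{p2,p3,p5}} V124={{p2,p5},{p2,p3,p5}} V125={{p1,p4,p6}} V134={{p1,p5},{p2,p5},{p3,p5},{p1,p4,p5},{p2,p3,p5},{p3,p4,p5}} V135={{p3,p4},{p1,p4,p5},{p3,p4,p5}} V145={{p1,p4,p5},{p3,p4,p5}} V234={{p2,p5},{p5,p6},{p2,p3,p5},{p4,p5,p6}} V235={{p4,p5,p6}} V245={{p4,p5,p6}} V345={{p4,p5},{p1,p4,p5},{p3,p4,p5},{p4,p5,p6}}
  V1234={{p2,p5},{p2,p3,p5}} V1345={{p1,p4,p5},{p3,p4,p5}} V2345={{p4,p5,p6}}
C dims 5,10,10,3; δ0: rk_F7 4; δ1: rk_F7 6; δ2: rk_F7 3
degree 0: 5−4−0 = 1 → Ȟ^0 ≅ Z/7
degree 1: 10−6−4 = 0 → Ȟ^1 ≅ 0
degree 2: 10−3−6 = 1 → Ȟ^2 ≅ Z/7

Ȟ^0 = Z/7; Ȟ^1 = 0; Ȟ^2 = Z/7


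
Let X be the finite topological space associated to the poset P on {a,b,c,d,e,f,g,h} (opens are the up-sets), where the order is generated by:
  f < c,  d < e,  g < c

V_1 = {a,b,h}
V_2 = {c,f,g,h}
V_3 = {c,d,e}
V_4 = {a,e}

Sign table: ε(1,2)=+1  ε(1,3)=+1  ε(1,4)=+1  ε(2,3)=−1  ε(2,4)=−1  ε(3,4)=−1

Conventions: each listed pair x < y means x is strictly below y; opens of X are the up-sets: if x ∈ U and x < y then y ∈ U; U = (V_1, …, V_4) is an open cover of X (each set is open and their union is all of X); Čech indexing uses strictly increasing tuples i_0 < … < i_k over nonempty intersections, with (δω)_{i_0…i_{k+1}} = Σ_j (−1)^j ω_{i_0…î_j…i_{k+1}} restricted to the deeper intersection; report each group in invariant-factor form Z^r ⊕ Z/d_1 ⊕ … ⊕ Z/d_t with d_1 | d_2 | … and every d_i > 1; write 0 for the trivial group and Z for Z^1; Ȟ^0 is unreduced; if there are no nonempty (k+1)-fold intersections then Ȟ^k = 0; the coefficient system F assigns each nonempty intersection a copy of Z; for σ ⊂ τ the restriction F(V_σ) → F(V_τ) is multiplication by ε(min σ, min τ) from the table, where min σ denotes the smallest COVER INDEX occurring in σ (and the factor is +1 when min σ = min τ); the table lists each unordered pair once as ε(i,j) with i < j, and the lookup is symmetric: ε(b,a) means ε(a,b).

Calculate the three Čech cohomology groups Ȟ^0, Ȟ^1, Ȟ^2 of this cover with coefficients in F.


Ȟ^0 ≅ Z; Ȟ^1 ≅ Z; Ȟ^2 ≅ 0

cover nerve:
  V12={h} V14={a} V23={c} V34={e}
C dims 4,4; δ0: rk 3, SNF 1^3
Ȟ^0: (4−3)−0=1 ⇒ Z
Ȟ^1: (4−0)−3=1 ⇒ Z
Ȟ^2: (0−0)−0=0 ⇒ 0


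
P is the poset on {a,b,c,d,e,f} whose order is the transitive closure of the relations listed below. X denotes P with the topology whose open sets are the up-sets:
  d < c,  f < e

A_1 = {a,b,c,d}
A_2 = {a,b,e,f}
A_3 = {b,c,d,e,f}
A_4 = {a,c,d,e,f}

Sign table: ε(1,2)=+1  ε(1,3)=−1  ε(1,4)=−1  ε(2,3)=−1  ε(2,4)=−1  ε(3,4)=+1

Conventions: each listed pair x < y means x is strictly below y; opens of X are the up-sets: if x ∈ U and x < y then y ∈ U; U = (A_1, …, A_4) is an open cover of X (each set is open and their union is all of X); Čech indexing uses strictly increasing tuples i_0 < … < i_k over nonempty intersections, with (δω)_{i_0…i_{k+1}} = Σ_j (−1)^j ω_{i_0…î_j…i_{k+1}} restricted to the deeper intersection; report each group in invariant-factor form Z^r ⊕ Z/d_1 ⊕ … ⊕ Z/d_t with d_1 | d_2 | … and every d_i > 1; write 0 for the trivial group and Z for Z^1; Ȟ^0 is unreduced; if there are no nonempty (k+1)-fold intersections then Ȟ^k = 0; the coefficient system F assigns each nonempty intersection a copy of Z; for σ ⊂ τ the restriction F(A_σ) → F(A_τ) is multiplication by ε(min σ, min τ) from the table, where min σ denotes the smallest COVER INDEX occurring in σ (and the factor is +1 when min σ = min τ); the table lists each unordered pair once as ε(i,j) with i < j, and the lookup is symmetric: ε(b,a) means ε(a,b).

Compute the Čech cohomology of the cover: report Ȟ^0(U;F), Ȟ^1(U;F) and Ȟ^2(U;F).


nonempty intersections:
  A12={a,b} A13={b,c,d} A14={a,c,d} A23={b,e,f} A24={a,e,f} A34={c,d,e,f}
  A123={b} A124={a} A134={c,d} A234={e,f}
C dims 4,6,4; δ0: rk 3, SNF 1^3; δ1: rk 3, SNF 1^3
Ȟ^0: (4−3)−0=1 ⇒ Z
Ȟ^1: (6−3)−3=0 ⇒ 0
Ȟ^2: (4−0)−3=1 ⇒ Z

Ȟ^0 ≅ Z,  Ȟ^1 ≅ 0,  Ȟ^2 ≅ Z


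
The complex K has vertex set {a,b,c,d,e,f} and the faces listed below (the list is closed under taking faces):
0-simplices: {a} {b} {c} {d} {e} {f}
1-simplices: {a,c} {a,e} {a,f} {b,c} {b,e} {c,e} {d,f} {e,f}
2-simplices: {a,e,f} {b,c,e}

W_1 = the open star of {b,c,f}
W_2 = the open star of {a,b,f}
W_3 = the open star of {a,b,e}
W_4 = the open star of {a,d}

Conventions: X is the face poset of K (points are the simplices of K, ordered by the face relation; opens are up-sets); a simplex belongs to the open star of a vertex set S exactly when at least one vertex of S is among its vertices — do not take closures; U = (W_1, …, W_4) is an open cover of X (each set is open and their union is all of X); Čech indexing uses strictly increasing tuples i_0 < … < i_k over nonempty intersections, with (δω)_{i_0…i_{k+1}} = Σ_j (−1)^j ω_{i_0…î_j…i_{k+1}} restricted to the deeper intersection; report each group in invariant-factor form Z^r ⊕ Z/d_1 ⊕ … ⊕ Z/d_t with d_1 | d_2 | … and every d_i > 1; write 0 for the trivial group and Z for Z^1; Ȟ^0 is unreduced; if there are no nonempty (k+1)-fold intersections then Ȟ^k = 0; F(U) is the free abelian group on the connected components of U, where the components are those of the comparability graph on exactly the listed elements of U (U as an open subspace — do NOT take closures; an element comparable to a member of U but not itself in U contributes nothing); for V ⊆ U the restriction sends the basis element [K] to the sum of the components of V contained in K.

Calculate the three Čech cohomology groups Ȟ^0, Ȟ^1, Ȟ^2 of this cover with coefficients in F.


cover nerve:
  W1={{b},{c},{f},{a,c},{a,f},{b,c},{b,e},{c,e},{d,f},{e,f},{a,e,f},{b,c,e}} W2={{a},{b},{f},{a,c},{a,e},{a,f},{b,c},{b,e},{d,f},{e,f},{a,e,f},{b,c,e}} W3={{a},{b},{e},{a,c},{a,e},{a,f},{b,c},{b,e},{c,e},{e,f},{a,e,f},{b,c,e}} W4={{a},{d},{a,c},{a,e},{a,f},{d,f},{a,e,f}}
  W12={{b},{f},{a,c},{a,f},{b,c},{b,e},{d,f},{e,f},{a,e,f},{b,c,e}} W13={{b},{a,c},{a,f},{b,c},{b,e},{c,e},{e,f},{a,e,f},{b,c,e}} W14={{a,c},{a,f},{d,f},{a,e,f}} W23={{a},{b},{a,c},{a,e},{a,f},{b,c},{b,e},{e,f},{a,e,f},{b,c,e}} W24={{a},{a,c},{a,e},{a,f},{d,f},{a,e,f}} W34={{a},{a,c},{a,e},{a,f},{a,e,f}}
  W123={{b},{a,c},{a,f},{b,c},{b,e},{e,f},{a,e,f},{b,c,e}} W124={{a,c},{a,f},{d,f},{a,e,f}} W134={{a,c},{a,f},{a,e,f}} W234={{a},{a,c},{a,e},{a,f},{a,e,f}}
  W1234={{a,c},{a,f},{a,e,f}}
components per intersection:
  W1: {{b},{c},{a,c},{b,c},{b,e},{c,e},{b,c,e}} {{f},{a,f},{d,f},{e,f},{a,e,f}}
  W2: {{a},{f},{a,c},{a,e},{a,f},{d,f},{e,f},{a,e,f}} {{b},{b,c},{b,e},{b,c,e}}
  W3: {{a},{b},{e},{a,c},{a,e},{a,f},{b,c},{b,e},{c,e},{e,f},{a,e,f},{b,c,e}}
  W4: {{a},{a,c},{a,e},{a,f},{a,e,f}} {{d},{d,f}}
  W12: {{b},{b,c},{b,e},{b,c,e}} {{f},{a,f},{d,f},{e,f},{a,e,f}} {{a,c}}
  W13: {{b},{b,c},{b,e},{c,e},{b,c,e}} {{a,c}} {{a,f},{e,f},{a,e,f}}
  W14: {{a,c}} {{a,f},{a,e,f}} {{d,f}}
  W23: {{a},{a,c},{a,e},{a,f},{e,f},{a,e,f}} {{b},{b,c},{b,e},{b,c,e}}
  W24: {{a},{a,c},{a,e},{a,f},{a,e,f}} {{d,f}}
  W34: {{a},{a,c},{a,e},{a,f},{a,e,f}}
  W123: {{b},{b,c},{b,e},{b,c,e}} {{a,c}} {{a,f},{e,f},{a,e,f}}
  W124: {{a,c}} {{a,f},{a,e,f}} {{d,f}}
  W134: {{a,c}} {{a,f},{a,e,f}}
  W234: {{a},{a,c},{a,e},{a,f},{a,e,f}}
  W1234: {{a,c}} {{a,f},{a,e,f}}
C dims 7,14,9,2; δ0: rk 6, SNF 1^6; δ1: rk 7, SNF 1^7; δ2: rk 2, SNF 1^2
Ȟ^0: (7−6)−0=1 ⇒ Z
Ȟ^1: (14−7)−6=1 ⇒ Z
Ȟ^2: (9−2)−7=0 ⇒ 0

Ȟ^0 ≅ Z, Ȟ^1 ≅ Z, Ȟ^2 ≅ 0


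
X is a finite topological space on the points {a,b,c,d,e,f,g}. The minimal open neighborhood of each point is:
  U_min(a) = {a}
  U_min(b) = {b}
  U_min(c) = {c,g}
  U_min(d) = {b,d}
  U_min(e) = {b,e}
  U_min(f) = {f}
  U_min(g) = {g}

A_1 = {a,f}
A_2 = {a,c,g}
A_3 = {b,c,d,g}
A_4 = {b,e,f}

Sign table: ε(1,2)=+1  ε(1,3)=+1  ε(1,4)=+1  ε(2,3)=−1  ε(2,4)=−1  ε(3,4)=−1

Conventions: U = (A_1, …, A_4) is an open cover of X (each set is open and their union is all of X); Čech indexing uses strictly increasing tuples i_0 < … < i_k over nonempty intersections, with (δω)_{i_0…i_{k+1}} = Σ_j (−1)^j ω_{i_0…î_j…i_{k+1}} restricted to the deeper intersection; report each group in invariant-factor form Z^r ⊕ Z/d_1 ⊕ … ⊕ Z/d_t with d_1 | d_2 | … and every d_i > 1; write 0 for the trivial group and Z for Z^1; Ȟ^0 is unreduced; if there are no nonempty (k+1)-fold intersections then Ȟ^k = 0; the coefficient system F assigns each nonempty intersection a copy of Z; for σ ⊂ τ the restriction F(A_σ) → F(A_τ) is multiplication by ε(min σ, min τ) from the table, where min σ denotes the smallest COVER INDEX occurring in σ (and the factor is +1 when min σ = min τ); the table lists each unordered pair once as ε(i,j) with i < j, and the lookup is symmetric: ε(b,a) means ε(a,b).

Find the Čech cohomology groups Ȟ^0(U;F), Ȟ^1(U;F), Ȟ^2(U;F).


cover nerve:
  A12={a} A14={f} A23={c,g} A34={b}
C dims 4,4; δ0: rk 3, SNF 1^3
Ȟ^0: (4−3)−0=1 ⇒ Z
Ȟ^1: (4−0)−3=1 ⇒ Z
Ȟ^2: (0−0)−0=0 ⇒ 0

Ȟ^0 ≅ Z; Ȟ^1 ≅ Z; Ȟ^2 ≅ 0


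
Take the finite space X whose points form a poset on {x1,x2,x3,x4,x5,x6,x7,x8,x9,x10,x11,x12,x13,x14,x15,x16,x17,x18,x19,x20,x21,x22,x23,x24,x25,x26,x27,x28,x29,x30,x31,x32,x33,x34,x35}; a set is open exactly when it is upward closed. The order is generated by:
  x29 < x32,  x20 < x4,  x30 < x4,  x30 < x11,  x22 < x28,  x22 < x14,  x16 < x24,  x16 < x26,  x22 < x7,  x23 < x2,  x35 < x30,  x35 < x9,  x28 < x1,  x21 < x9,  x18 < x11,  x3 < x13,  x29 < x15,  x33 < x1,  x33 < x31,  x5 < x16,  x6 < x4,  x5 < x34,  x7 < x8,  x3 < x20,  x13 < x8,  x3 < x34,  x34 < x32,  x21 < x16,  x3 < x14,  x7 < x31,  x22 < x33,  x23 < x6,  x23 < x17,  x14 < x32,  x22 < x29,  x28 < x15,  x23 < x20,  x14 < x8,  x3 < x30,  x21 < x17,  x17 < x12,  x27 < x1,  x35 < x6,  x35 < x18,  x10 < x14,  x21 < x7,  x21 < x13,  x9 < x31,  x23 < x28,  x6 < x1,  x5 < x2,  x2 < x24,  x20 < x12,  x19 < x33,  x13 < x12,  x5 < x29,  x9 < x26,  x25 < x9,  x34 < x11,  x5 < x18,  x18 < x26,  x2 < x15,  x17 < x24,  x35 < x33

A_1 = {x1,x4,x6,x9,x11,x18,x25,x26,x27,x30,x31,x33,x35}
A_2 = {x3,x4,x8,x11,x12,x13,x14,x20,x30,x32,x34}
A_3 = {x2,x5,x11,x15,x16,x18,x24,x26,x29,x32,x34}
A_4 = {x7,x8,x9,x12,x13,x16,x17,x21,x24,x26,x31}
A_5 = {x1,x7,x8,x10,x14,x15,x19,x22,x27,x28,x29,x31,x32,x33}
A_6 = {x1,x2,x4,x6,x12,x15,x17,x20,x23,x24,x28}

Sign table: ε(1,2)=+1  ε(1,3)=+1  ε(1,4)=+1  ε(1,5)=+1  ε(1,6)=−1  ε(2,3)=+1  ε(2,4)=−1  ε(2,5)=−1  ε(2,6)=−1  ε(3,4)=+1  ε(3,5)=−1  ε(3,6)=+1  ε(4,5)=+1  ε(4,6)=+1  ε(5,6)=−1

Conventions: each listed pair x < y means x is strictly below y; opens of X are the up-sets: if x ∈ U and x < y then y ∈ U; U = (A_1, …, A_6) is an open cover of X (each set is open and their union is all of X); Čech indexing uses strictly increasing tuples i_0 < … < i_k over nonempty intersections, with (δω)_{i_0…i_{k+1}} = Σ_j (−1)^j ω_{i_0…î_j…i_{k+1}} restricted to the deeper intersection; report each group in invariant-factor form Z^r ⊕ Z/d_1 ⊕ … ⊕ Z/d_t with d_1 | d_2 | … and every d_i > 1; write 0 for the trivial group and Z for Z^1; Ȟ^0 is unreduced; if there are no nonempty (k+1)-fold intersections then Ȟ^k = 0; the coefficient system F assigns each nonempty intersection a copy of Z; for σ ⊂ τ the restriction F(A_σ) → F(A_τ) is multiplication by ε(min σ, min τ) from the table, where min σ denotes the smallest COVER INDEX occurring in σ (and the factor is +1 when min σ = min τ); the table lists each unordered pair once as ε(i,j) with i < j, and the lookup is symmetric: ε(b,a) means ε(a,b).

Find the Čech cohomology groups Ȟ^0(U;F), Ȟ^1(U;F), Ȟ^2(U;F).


Ȟ^0(U;F) ≅ 0, Ȟ^1(U;F) ≅ Z/2 and Ȟ^2(U;F) ≅ Z

intersection data:
  A12={x4,x11,x30} A13={x11,x18,x26} A14={x9,x26,x31} A15={x1,x27,x31,x33} A16={x1,x4,x6} A23={x11,x32,x34} A24={x8,x12,x13} A25={x8,x14,x32} A26={x4,x12,x20} A34={x16,x24,x26} A35={x15,x29,x32} A36={x2,x15,x24} A45={x7,x8,x31} A46={x12,x17,x24} A56={x1,x15,x28}
  A123={x11} A126={x4} A134={x26} A145={x31} A156={x1} A235={x32} A245={x8} A246={x12} A346={x24} A356={x15}
C dims 6,15,10; δ0: rk 6, SNF 1^5·2; δ1: rk 9, SNF 1^9
Ȟ^0 = (6 − 6) − 0 = 0, so Ȟ^0 ≅ 0
Ȟ^1 = (15 − 9) − 6 = 0 plus torsion [2], so Ȟ^1 ≅ Z/2
Ȟ^2 = (10 − 0) − 9 = 1, so Ȟ^2 ≅ Z


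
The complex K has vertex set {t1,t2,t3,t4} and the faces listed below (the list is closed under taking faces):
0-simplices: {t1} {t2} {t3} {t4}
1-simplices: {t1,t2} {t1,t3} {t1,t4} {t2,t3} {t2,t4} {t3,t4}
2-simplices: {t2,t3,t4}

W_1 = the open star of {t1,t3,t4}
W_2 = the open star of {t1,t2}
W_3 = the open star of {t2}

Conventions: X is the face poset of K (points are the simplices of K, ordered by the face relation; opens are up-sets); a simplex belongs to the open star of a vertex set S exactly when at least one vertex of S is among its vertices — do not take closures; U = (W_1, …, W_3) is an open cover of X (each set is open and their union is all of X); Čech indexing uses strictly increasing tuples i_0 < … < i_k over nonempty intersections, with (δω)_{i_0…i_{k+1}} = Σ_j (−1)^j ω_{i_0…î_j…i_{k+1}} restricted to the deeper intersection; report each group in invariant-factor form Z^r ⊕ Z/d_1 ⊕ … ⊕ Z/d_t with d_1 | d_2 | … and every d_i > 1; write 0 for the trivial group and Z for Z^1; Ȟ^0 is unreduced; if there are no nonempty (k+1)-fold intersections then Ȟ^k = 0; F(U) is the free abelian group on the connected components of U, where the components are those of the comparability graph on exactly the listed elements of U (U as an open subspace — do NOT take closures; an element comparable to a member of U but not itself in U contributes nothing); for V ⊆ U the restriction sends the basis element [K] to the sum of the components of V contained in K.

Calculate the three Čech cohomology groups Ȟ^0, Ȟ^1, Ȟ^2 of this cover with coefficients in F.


Ȟ^0 ≅ Z, Ȟ^1 ≅ Z, Ȟ^2 ≅ 0

nonempty overlaps:
  W1={{t1},{t3},{t4},{t1,t2},{t1,t3},{t1,t4},{t2,t3},{t2,t4},{t3,t4},{t2,t3,t4}} W2={{t1},{t2},{t1,t2},{t1,t3},{t1,t4},{t2,t3},{t2,t4},{t2,t3,t4}} W3={{t2},{t1,t2},{t2,t3},{t2,t4},{t2,t3,t4}}
  W12={{t1},{t1,t2},{t1,t3},{t1,t4},{t2,t3},{t2,t4},{t2,t3,t4}} W13={{t1,t2},{t2,t3},{t2,t4},{t2,t3,t4}} W23={{t2},{t1,t2},{t2,t3},{t2,t4},{t2,t3,t4}}
  W123={{t1,t2},{t2,t3},{t2,t4},{t2,t3,t4}}
components per intersection:
  W1: {{t1},{t3},{t4},{t1,t2},{t1,t3},{t1,t4},{t2,t3},{t2,t4},{t3,t4},{t2,t3,t4}}
  W2: {{t1},{t2},{t1,t2},{t1,t3},{t1,t4},{t2,t3},{t2,t4},{t2,t3,t4}}
  W3: {{t2},{t1,t2},{t2,t3},{t2,t4},{t2,t3,t4}}
  W12: {{t1},{t1,t2},{t1,t3},{t1,t4}} {{t2,t3},{t2,t4},{t2,t3,t4}}
  W13: {{t1,t2}} {{t2,t3},{t2,t4},{t2,t3,t4}}
  W23: {{t2},{t1,t2},{t2,t3},{t2,t4},{t2,t3,t4}}
  W123: {{t1,t2}} {{t2,t3},{t2,t4},{t2,t3,t4}}
C dims 3,5,2; δ0: rk 2, SNF 1^2; δ1: rk 2, SNF 1^2
degree 0: 3−2−0 = 1 → Ȟ^0 ≅ Z
degree 1: 5−2−2 = 1 → Ȟ^1 ≅ Z
degree 2: 2−0−2 = 0 → Ȟ^2 ≅ 0
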